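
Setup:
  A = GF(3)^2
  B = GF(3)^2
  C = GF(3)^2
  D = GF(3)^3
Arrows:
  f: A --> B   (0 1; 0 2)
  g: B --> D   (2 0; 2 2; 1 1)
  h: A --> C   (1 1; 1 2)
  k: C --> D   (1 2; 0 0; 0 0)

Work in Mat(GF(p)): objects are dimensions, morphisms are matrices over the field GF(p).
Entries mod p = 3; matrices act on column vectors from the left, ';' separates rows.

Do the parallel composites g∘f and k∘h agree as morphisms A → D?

Answer: COMMUTES

Work:
Along f;g (path 1):
  e0=[1,0] f-->[0,0] g-->[0,0,0]
  e1=[0,1] f-->[1,2] g-->[2,0,0]
  composite₁ = (0 2; 0 0; 0 0)
Along h;k (path 2):
  e0=[1,0] h-->[1,1] k-->[0,0,0]
  e1=[0,1] h-->[1,2] k-->[2,0,0]
  composite₂ = (0 2; 0 0; 0 0)
Equal? YES — commutes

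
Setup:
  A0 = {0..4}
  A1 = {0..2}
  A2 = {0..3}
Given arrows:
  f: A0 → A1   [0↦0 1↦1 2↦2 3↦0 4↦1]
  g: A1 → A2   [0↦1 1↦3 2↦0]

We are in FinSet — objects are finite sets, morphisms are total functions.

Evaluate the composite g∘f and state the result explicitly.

  0 f→0 g→1
  1 f→1 g→3
  2 f→2 g→0
  3 f→0 g→1
  4 f→1 g→3
result: [0↦1 1↦3 2↦0 3↦1 4↦3]

Answer: [0↦1 1↦3 2↦0 3↦1 4↦3]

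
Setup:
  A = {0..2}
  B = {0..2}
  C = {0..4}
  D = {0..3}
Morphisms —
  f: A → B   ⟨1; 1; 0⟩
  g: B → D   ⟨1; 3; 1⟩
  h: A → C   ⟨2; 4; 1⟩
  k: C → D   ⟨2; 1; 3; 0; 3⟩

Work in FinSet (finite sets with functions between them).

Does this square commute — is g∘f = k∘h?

Answer: COMMUTES

Derivation:
Path 1 = f;g:
  0 f→1 g→3
  1 f→1 g→3
  2 f→0 g→1
  result₁ = ⟨3; 3; 1⟩
Path 2 = h;k:
  0 h→2 k→3
  1 h→4 k→3
  2 h→1 k→1
  result₂ = ⟨3; 3; 1⟩
Equal? YES — commutes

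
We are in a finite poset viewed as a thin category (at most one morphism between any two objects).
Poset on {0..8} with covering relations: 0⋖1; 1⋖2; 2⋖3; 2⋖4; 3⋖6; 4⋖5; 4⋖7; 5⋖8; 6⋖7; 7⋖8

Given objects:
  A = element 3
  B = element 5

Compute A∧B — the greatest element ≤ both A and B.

Answer: A∧B = 2

Work:
Lower bounds of A=3 and B=5: {0,1,2}
  0 ⊑ 2
  1 ⊑ 2
  2 ⊑ 2
glb = 2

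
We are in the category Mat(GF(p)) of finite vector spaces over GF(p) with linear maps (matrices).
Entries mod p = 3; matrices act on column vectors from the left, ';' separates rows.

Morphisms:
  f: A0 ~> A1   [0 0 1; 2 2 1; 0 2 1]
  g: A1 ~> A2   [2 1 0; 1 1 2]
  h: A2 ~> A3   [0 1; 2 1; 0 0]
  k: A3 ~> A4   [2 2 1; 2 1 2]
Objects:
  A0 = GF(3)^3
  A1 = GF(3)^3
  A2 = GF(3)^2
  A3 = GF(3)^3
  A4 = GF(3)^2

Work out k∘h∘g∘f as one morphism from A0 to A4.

  e0=⟨1,0,0⟩ f~>⟨0,2,0⟩ g~>⟨2,2⟩ h~>⟨2,0,0⟩ k~>⟨1,1⟩
  e1=⟨0,1,0⟩ f~>⟨0,2,2⟩ g~>⟨2,0⟩ h~>⟨0,1,0⟩ k~>⟨2,1⟩
  e2=⟨0,0,1⟩ f~>⟨1,1,1⟩ g~>⟨0,1⟩ h~>⟨1,1,0⟩ k~>⟨1,0⟩
composite: [1 2 1; 1 1 0]

Answer: [1 2 1; 1 1 0]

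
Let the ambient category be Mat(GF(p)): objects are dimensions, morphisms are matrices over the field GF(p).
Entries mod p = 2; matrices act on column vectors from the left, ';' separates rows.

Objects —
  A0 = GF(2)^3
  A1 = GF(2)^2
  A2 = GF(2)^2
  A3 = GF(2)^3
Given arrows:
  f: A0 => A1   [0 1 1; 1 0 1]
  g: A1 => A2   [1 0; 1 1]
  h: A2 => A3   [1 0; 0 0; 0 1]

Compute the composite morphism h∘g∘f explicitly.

  e0=(1,0,0) f=>(0,1) g=>(0,1) h=>(0,0,1)
  e1=(0,1,0) f=>(1,0) g=>(1,1) h=>(1,0,1)
  e2=(0,0,1) f=>(1,1) g=>(1,0) h=>(1,0,0)
⟦path⟧: [0 1 1; 0 0 0; 1 1 0]

Answer: [0 1 1; 0 0 0; 1 1 0]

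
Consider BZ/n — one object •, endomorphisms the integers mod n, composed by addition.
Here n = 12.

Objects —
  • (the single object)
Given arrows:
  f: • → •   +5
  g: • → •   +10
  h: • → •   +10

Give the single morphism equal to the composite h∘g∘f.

  0 +5≡5 +10≡3 +10≡1  (mod 12)
composite: +1

Answer: +1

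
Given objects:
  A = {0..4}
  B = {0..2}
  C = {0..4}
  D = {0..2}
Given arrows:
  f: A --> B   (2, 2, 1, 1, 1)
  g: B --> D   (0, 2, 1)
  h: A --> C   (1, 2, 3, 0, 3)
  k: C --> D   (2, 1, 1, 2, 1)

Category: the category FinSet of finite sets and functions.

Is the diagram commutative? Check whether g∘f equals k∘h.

Answer: COMMUTES

Work:
Along f;g (path 1):
  0 f-->2 g-->1
  1 f-->2 g-->1
  2 f-->1 g-->2
  3 f-->1 g-->2
  4 f-->1 g-->2
  composite₁ = (1, 1, 2, 2, 2)
Along h;k (path 2):
  0 h-->1 k-->1
  1 h-->2 k-->1
  2 h-->3 k-->2
  3 h-->0 k-->2
  4 h-->3 k-->2
  composite₂ = (1, 1, 2, 2, 2)
Equal? YES — commutes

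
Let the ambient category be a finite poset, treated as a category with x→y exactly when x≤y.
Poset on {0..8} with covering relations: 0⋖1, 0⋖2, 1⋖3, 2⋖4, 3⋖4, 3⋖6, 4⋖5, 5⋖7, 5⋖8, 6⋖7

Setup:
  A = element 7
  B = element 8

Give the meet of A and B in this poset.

Lower bounds of A=7 and B=8: {0,1,2,3,4,5}
  0 ≤ 5
  1 ≤ 5
  2 ≤ 5
  3 ≤ 5
  4 ≤ 5
  5 ≤ 5
glb = 5

Answer: A∧B = 5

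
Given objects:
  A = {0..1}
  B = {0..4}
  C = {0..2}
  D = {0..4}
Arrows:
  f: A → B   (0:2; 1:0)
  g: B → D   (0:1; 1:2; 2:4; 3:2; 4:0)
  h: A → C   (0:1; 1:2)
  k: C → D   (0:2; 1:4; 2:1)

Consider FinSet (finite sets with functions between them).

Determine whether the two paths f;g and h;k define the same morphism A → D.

Answer: COMMUTES

Trace:
1) trace f;g:
  0 f→2 g→4
  1 f→0 g→1
  composite₁ = (0:4; 1:1)
2) trace h;k:
  0 h→1 k→4
  1 h→2 k→1
  composite₂ = (0:4; 1:1)
Equal? same morphism ✓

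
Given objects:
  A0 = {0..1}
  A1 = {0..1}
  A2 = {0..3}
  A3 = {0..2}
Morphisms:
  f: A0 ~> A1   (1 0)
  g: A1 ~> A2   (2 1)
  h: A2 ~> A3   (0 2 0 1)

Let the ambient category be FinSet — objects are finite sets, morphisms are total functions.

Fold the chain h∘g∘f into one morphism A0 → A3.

Answer: (2 0)

Trace:
  0 f~>1 g~>1 h~>2
  1 f~>0 g~>2 h~>0
⟦path⟧: (2 0)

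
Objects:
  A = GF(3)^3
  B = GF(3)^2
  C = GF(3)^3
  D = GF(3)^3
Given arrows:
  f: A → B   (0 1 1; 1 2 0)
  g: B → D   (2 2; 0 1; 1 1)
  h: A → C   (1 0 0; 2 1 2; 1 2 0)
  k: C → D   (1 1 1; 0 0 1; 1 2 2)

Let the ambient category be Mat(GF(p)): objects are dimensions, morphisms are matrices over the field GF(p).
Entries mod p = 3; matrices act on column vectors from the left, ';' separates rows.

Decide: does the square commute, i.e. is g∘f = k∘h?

Path 1 = f;g:
  e0=⟨1,0,0⟩ f→⟨0,1⟩ g→⟨2,1,1⟩
  e1=⟨0,1,0⟩ f→⟨1,2⟩ g→⟨0,2,0⟩
  e2=⟨0,0,1⟩ f→⟨1,0⟩ g→⟨2,0,1⟩
  result₁ = (2 0 2; 1 2 0; 1 0 1)
Path 2 = h;k:
  e0=⟨1,0,0⟩ h→⟨1,2,1⟩ k→⟨1,1,1⟩
  e1=⟨0,1,0⟩ h→⟨0,1,2⟩ k→⟨0,2,0⟩
  e2=⟨0,0,1⟩ h→⟨0,2,0⟩ k→⟨2,0,1⟩
  result₂ = (1 0 2; 1 2 0; 1 0 1)
Equal? differ; not commutative

Answer: DOES NOT COMMUTE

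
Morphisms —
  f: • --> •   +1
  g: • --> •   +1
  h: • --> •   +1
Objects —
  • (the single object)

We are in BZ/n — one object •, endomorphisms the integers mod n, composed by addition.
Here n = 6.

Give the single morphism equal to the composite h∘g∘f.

Answer: +3

Trace:
  0 +1≡1 +1≡2 +1≡3  (mod 6)
result: +3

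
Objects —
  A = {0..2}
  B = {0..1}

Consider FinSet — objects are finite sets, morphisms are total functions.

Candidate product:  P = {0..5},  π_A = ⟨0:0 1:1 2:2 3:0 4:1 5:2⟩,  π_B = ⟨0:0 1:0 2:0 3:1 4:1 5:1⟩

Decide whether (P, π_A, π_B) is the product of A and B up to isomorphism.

|A|·|B| = 3·2 = 6;  |P| = 6
Check the pairing map k ↦ (π_A(k), π_B(k)):
  0 : (0,0)
  1 : (1,0)
  2 : (2,0)
  3 : (0,1)
  4 : (1,1)
  5 : (2,1)
distinct pairs in image: 6 / 6 needed
  → bijection onto A×B; projections well-typed.

Answer: VALID PRODUCT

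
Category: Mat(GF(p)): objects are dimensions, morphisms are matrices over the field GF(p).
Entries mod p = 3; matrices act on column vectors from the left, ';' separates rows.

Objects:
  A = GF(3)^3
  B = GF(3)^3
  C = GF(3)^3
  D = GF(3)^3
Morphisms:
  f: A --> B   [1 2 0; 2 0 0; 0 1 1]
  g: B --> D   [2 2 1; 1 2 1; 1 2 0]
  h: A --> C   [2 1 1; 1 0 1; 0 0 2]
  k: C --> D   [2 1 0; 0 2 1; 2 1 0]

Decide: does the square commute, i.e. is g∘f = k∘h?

Answer: DOES NOT COMMUTE

Work:
1) trace f;g:
  e0=[1,0,0] f-->[1,2,0] g-->[0,2,2]
  e1=[0,1,0] f-->[2,0,1] g-->[2,0,2]
  e2=[0,0,1] f-->[0,0,1] g-->[1,1,0]
  ⟦path⟧₁ = [0 2 1; 2 0 1; 2 2 0]
2) trace h;k:
  e0=[1,0,0] h-->[2,1,0] k-->[2,2,2]
  e1=[0,1,0] h-->[1,0,0] k-->[2,0,2]
  e2=[0,0,1] h-->[1,1,2] k-->[0,1,0]
  ⟦path⟧₂ = [2 2 0; 2 0 1; 2 2 0]
Equal? differ; not commutative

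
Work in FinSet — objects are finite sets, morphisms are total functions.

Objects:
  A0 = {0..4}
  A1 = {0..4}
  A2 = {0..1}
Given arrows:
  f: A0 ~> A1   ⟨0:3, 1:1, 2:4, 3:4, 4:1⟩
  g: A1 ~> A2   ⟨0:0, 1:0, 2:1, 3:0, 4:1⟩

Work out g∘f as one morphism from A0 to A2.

Answer: ⟨0:0, 1:0, 2:1, 3:1, 4:0⟩

Derivation:
  0 f~>3 g~>0
  1 f~>1 g~>0
  2 f~>4 g~>1
  3 f~>4 g~>1
  4 f~>1 g~>0
composite: ⟨0:0, 1:0, 2:1, 3:1, 4:0⟩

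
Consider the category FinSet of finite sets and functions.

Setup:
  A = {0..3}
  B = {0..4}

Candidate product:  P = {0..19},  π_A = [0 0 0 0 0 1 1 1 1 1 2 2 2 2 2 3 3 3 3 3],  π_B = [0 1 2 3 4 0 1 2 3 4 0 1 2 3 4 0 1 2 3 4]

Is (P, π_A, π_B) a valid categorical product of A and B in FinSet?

|A|·|B| = 4·5 = 20;  |P| = 20
Check the pairing map k ↦ (π_A(k), π_B(k)):
  0 ↦ (0,0)
  1 ↦ (0,1)
  2 ↦ (0,2)
  3 ↦ (0,3)
  4 ↦ (0,4)
  5 ↦ (1,0)
  6 ↦ (1,1)
  7 ↦ (1,2)
  8 ↦ (1,3)
  9 ↦ (1,4)
  10 ↦ (2,0)
  11 ↦ (2,1)
  12 ↦ (2,2)
  13 ↦ (2,3)
  14 ↦ (2,4)
  15 ↦ (3,0)
  16 ↦ (3,1)
  17 ↦ (3,2)
  18 ↦ (3,3)
  19 ↦ (3,4)
distinct pairs in image: 20 / 20 needed
  → bijection onto A×B; projections well-typed.

Answer: VALID PRODUCT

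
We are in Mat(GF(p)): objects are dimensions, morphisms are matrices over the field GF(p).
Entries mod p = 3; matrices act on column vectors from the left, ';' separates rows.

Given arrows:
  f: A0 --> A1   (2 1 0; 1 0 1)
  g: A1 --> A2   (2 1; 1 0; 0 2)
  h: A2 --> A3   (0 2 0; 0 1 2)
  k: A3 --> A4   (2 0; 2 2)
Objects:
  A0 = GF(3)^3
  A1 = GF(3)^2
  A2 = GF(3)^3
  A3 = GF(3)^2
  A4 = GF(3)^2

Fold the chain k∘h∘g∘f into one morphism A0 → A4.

Answer: (2 1 0; 2 0 2)

Work:
  e0=⟨1,0,0⟩ f-->⟨2,1⟩ g-->⟨2,2,2⟩ h-->⟨1,0⟩ k-->⟨2,2⟩
  e1=⟨0,1,0⟩ f-->⟨1,0⟩ g-->⟨2,1,0⟩ h-->⟨2,1⟩ k-->⟨1,0⟩
  e2=⟨0,0,1⟩ f-->⟨0,1⟩ g-->⟨1,0,2⟩ h-->⟨0,1⟩ k-->⟨0,2⟩
composite: (2 1 0; 2 0 2)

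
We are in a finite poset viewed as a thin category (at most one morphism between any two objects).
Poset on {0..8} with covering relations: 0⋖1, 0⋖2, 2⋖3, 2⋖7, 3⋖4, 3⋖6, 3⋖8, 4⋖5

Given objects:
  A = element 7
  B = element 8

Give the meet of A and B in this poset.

Lower bounds of A=7 and B=8: {0,2}
  0 <= 2
  2 <= 2
glb = 2

Answer: A∧B = 2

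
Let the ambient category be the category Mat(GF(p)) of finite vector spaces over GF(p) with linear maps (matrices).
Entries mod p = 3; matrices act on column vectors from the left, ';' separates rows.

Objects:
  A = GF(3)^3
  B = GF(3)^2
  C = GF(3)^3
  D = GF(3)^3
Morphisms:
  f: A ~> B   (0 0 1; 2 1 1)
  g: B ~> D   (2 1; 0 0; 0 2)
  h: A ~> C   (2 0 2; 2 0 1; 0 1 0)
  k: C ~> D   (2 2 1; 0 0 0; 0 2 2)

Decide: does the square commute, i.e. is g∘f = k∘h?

Answer: COMMUTES

Work:
1) trace f;g:
  e0=[1,0,0] f~>[0,2] g~>[2,0,1]
  e1=[0,1,0] f~>[0,1] g~>[1,0,2]
  e2=[0,0,1] f~>[1,1] g~>[0,0,2]
  result₁ = (2 1 0; 0 0 0; 1 2 2)
2) trace h;k:
  e0=[1,0,0] h~>[2,2,0] k~>[2,0,1]
  e1=[0,1,0] h~>[0,0,1] k~>[1,0,2]
  e2=[0,0,1] h~>[2,1,0] k~>[0,0,2]
  result₂ = (2 1 0; 0 0 0; 1 2 2)
Equal? same morphism ✓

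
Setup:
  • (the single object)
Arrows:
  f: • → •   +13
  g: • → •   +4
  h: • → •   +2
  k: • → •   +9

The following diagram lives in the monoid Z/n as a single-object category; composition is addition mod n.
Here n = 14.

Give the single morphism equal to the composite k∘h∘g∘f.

Answer: +0

Derivation:
  0 +13≡13 +4≡3 +2≡5 +9≡0  (mod 14)
⟦path⟧: +0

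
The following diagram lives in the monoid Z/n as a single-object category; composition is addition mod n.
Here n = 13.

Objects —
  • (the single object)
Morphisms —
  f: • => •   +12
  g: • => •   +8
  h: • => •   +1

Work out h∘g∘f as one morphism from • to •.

Answer: +8

Work:
  0 +12≡12 +8≡7 +1≡8  (mod 13)
composite: +8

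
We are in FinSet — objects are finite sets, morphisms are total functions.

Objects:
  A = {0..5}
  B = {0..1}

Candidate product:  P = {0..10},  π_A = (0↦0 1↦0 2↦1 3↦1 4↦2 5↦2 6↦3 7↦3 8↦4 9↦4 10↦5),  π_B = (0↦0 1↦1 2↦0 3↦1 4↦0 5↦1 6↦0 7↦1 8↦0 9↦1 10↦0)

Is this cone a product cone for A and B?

Answer: NOT A VALID PRODUCT — |P|=11 ≠ |A|·|B|=12

Derivation:
|A|·|B| = 6·2 = 12;  |P| = 11
  → cardinalities differ; no bijection possible.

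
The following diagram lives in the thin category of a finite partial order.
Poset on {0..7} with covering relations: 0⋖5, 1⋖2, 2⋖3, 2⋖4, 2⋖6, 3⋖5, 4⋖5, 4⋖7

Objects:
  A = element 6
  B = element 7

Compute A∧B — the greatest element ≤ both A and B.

Common predecessors of 6,7: {1,2}
  1 ⊑ 2
  2 ⊑ 2
glb = 2

Answer: A∧B = 2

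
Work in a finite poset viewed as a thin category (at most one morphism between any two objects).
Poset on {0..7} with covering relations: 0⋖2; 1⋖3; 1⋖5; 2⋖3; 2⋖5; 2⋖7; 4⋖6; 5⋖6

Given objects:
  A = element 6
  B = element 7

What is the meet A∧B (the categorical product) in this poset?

Common predecessors of 6,7: {0,2}
  0 ≤ 2
  2 ≤ 2
glb = 2

Answer: A∧B = 2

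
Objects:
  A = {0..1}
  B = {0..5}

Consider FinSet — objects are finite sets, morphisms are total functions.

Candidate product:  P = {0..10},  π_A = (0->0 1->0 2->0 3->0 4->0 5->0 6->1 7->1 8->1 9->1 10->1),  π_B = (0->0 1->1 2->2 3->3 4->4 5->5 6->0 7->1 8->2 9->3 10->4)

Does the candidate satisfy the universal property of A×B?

Answer: NOT A VALID PRODUCT — |P|=11 ≠ |A|·|B|=12

Work:
|A|·|B| = 2·6 = 12;  |P| = 11
  → cardinalities differ; no bijection possible.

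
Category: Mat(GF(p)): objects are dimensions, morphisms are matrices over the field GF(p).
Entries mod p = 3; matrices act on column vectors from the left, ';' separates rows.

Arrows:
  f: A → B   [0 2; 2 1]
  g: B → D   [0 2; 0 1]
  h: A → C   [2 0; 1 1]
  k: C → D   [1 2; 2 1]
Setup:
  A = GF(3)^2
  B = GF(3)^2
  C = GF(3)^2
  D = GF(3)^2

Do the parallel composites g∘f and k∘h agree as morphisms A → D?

Along f;g (path 1):
  e0=[1,0] f→[0,2] g→[1,2]
  e1=[0,1] f→[2,1] g→[2,1]
  ⟦path⟧₁ = [1 2; 2 1]
Along h;k (path 2):
  e0=[1,0] h→[2,1] k→[1,2]
  e1=[0,1] h→[0,1] k→[2,1]
  ⟦path⟧₂ = [1 2; 2 1]
Equal? equal; square commutes

Answer: COMMUTES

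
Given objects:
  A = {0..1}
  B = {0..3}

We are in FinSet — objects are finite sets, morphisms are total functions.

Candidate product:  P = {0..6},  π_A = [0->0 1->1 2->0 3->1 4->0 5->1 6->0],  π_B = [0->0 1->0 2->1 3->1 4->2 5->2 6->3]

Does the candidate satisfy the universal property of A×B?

|A|·|B| = 2·4 = 8;  |P| = 7
  → cardinalities differ; no bijection possible.

Answer: NOT A VALID PRODUCT — |P|=7 ≠ |A|·|B|=8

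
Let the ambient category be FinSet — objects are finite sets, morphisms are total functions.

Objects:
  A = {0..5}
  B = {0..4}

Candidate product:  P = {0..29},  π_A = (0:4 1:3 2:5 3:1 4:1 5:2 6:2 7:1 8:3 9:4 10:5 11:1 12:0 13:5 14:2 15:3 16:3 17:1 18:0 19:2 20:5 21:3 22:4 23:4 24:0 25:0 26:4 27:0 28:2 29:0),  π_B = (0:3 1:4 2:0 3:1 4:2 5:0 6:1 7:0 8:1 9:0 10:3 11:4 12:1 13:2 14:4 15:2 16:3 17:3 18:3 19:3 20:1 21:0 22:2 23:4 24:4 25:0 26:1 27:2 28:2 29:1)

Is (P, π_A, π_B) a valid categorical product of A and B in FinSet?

Answer: NOT A VALID PRODUCT — duplicate pair at indices 12,29

Work:
|A|·|B| = 6·5 = 30;  |P| = 30
Check the pairing map k ↦ (π_A(k), π_B(k)):
  0 : (4,3)
  1 : (3,4)
  2 : (5,0)
  3 : (1,1)
  4 : (1,2)
  5 : (2,0)
  6 : (2,1)
  7 : (1,0)
  8 : (3,1)
  9 : (4,0)
  10 : (5,3)
  11 : (1,4)
  12 : (0,1)
  13 : (5,2)
  14 : (2,4)
  15 : (3,2)
  16 : (3,3)
  17 : (1,3)
  18 : (0,3)
  19 : (2,3)
  20 : (5,1)
  21 : (3,0)
  22 : (4,2)
  23 : (4,4)
  24 : (0,4)
  25 : (0,0)
  26 : (4,1)
  27 : (0,2)
  28 : (2,2)
  29 : (0,1)  ✗ repeats pair of k=12
distinct pairs in image: 29 / 30 needed
  → (0,1) hit at k=12 and k=29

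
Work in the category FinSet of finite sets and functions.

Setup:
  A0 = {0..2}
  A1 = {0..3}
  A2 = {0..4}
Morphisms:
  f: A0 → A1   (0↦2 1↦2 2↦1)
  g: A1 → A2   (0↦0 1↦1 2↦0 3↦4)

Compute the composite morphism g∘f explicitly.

  0 f→2 g→0
  1 f→2 g→0
  2 f→1 g→1
result: (0↦0 1↦0 2↦1)

Answer: (0↦0 1↦0 2↦1)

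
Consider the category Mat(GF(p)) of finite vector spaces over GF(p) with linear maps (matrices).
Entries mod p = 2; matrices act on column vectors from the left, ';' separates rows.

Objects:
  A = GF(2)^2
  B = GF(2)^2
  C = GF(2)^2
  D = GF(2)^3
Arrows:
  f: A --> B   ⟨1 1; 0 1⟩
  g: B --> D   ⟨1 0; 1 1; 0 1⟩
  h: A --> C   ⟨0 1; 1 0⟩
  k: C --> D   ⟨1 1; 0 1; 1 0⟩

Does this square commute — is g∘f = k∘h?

Path 1 = f;g:
  e0=[1,0] f-->[1,0] g-->[1,1,0]
  e1=[0,1] f-->[1,1] g-->[1,0,1]
  composite₁ = ⟨1 1; 1 0; 0 1⟩
Path 2 = h;k:
  e0=[1,0] h-->[0,1] k-->[1,1,0]
  e1=[0,1] h-->[1,0] k-->[1,0,1]
  composite₂ = ⟨1 1; 1 0; 0 1⟩
Equal? equal; square commutes

Answer: COMMUTES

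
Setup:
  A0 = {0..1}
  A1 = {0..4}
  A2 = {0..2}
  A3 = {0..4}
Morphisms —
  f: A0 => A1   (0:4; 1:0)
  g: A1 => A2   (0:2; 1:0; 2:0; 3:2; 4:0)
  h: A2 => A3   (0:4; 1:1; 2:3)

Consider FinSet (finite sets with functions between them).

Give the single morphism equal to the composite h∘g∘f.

Answer: (0:4; 1:3)

Derivation:
  0 f=>4 g=>0 h=>4
  1 f=>0 g=>2 h=>3
⟦path⟧: (0:4; 1:3)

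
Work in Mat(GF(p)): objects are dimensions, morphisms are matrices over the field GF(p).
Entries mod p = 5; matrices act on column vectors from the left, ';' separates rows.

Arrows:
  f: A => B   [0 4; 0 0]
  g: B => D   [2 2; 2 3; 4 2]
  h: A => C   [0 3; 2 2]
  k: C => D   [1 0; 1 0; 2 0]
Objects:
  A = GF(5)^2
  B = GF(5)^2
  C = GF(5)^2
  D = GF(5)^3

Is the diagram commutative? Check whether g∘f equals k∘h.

1) trace f;g:
  e0=[1,0] f=>[0,0] g=>[0,0,0]
  e1=[0,1] f=>[4,0] g=>[3,3,1]
  ⟦path⟧₁ = [0 3; 0 3; 0 1]
2) trace h;k:
  e0=[1,0] h=>[0,2] k=>[0,0,0]
  e1=[0,1] h=>[3,2] k=>[3,3,1]
  ⟦path⟧₂ = [0 3; 0 3; 0 1]
Equal? YES — commutes

Answer: COMMUTES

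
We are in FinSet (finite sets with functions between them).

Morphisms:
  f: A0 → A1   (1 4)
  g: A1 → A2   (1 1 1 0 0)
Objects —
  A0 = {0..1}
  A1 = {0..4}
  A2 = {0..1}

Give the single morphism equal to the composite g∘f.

  0 f→1 g→1
  1 f→4 g→0
composite: (1 0)

Answer: (1 0)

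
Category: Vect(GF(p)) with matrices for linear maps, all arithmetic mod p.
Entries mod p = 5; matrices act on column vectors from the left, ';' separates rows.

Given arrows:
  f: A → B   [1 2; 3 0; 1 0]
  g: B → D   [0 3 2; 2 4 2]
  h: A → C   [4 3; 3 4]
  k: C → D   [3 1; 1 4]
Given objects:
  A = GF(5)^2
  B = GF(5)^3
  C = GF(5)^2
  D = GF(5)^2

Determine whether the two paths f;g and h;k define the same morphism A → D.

1) trace f;g:
  e0=⟨1,0⟩ f→⟨1,3,1⟩ g→⟨1,1⟩
  e1=⟨0,1⟩ f→⟨2,0,0⟩ g→⟨0,4⟩
  ⟦path⟧₁ = [1 0; 1 4]
2) trace h;k:
  e0=⟨1,0⟩ h→⟨4,3⟩ k→⟨0,1⟩
  e1=⟨0,1⟩ h→⟨3,4⟩ k→⟨3,4⟩
  ⟦path⟧₂ = [0 3; 1 4]
Equal? distinct morphisms ✗

Answer: DOES NOT COMMUTE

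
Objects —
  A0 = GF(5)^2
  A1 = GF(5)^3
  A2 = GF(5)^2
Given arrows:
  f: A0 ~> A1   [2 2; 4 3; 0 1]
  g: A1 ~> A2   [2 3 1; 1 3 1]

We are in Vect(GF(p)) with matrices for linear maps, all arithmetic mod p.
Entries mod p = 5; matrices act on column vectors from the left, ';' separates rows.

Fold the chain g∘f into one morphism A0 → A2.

  e0=⟨1,0⟩ f~>⟨2,4,0⟩ g~>⟨1,4⟩
  e1=⟨0,1⟩ f~>⟨2,3,1⟩ g~>⟨4,2⟩
result: [1 4; 4 2]

Answer: [1 4; 4 2]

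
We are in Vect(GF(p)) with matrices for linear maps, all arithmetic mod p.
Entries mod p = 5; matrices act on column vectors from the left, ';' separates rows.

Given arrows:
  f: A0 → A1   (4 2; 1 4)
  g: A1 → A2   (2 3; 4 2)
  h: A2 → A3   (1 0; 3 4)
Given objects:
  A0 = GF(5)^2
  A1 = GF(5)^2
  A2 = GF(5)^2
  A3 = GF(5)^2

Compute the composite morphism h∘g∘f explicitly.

Answer: (1 1; 0 2)

Derivation:
  e0=(1,0) f→(4,1) g→(1,3) h→(1,0)
  e1=(0,1) f→(2,4) g→(1,1) h→(1,2)
result: (1 1; 0 2)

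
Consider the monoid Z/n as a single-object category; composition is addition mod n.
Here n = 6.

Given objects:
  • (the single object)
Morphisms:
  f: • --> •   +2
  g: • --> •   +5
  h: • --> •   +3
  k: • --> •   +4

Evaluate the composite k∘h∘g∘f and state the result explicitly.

  0 +2≡2 +5≡1 +3≡4 +4≡2  (mod 6)
result: +2

Answer: +2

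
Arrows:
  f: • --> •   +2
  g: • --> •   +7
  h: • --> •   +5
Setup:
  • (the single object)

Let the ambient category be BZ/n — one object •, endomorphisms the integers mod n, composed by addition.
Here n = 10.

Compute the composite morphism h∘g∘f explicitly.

Answer: +4

Trace:
  0 +2≡2 +7≡9 +5≡4  (mod 10)
composite: +4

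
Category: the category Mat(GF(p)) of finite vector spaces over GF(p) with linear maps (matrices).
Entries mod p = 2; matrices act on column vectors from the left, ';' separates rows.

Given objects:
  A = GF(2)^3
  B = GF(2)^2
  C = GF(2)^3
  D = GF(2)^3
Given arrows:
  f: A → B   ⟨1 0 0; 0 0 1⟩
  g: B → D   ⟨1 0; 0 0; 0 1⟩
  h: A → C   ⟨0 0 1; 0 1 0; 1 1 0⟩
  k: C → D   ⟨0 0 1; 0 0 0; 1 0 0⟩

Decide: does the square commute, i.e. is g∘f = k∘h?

Along f;g (path 1):
  e0=⟨1,0,0⟩ f→⟨1,0⟩ g→⟨1,0,0⟩
  e1=⟨0,1,0⟩ f→⟨0,0⟩ g→⟨0,0,0⟩
  e2=⟨0,0,1⟩ f→⟨0,1⟩ g→⟨0,0,1⟩
  ⟦path⟧₁ = ⟨1 0 0; 0 0 0; 0 0 1⟩
Along h;k (path 2):
  e0=⟨1,0,0⟩ h→⟨0,0,1⟩ k→⟨1,0,0⟩
  e1=⟨0,1,0⟩ h→⟨0,1,1⟩ k→⟨1,0,0⟩
  e2=⟨0,0,1⟩ h→⟨1,0,0⟩ k→⟨0,0,1⟩
  ⟦path⟧₂ = ⟨1 1 0; 0 0 0; 0 0 1⟩
Equal? NO — does not commute

Answer: DOES NOT COMMUTE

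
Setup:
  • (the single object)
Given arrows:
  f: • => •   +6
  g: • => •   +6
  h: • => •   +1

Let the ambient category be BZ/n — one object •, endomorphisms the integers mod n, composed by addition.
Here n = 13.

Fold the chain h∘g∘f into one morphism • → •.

  0 +6≡6 +6≡12 +1≡0  (mod 13)
result: +0

Answer: +0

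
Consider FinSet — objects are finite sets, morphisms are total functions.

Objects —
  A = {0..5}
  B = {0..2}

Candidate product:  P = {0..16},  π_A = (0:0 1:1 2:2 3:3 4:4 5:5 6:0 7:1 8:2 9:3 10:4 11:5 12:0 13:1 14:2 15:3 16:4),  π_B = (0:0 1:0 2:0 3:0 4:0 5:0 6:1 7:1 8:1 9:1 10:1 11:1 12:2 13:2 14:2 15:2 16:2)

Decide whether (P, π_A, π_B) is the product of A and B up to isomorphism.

Answer: NOT A VALID PRODUCT — |P|=17 ≠ |A|·|B|=18

Trace:
|A|·|B| = 6·3 = 18;  |P| = 17
  → cardinalities differ; no bijection possible.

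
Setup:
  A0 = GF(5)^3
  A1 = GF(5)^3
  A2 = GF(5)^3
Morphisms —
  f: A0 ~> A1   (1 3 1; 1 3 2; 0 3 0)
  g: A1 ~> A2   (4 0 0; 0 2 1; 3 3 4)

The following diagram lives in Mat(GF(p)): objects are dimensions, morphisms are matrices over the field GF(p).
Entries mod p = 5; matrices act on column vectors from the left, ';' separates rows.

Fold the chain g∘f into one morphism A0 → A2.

  e0=(1,0,0) f~>(1,1,0) g~>(4,2,1)
  e1=(0,1,0) f~>(3,3,3) g~>(2,4,0)
  e2=(0,0,1) f~>(1,2,0) g~>(4,4,4)
result: (4 2 4; 2 4 4; 1 0 4)

Answer: (4 2 4; 2 4 4; 1 0 4)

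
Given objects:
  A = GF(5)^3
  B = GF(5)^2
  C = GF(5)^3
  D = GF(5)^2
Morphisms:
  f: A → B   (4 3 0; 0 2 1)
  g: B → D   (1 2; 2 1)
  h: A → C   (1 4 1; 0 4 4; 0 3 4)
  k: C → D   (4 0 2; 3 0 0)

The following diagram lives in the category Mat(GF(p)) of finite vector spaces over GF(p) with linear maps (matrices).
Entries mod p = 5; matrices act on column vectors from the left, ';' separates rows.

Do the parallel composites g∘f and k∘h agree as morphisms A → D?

1) trace f;g:
  e0=⟨1,0,0⟩ f→⟨4,0⟩ g→⟨4,3⟩
  e1=⟨0,1,0⟩ f→⟨3,2⟩ g→⟨2,3⟩
  e2=⟨0,0,1⟩ f→⟨0,1⟩ g→⟨2,1⟩
  composite₁ = (4 2 2; 3 3 1)
2) trace h;k:
  e0=⟨1,0,0⟩ h→⟨1,0,0⟩ k→⟨4,3⟩
  e1=⟨0,1,0⟩ h→⟨4,4,3⟩ k→⟨2,2⟩
  e2=⟨0,0,1⟩ h→⟨1,4,4⟩ k→⟨2,3⟩
  composite₂ = (4 2 2; 3 2 3)
Equal? NO — does not commute

Answer: DOES NOT COMMUTE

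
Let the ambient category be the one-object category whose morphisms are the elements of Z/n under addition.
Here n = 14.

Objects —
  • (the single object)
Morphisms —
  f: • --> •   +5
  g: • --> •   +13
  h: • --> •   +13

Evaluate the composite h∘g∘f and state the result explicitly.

  0 +5≡5 +13≡4 +13≡3  (mod 14)
result: +3

Answer: +3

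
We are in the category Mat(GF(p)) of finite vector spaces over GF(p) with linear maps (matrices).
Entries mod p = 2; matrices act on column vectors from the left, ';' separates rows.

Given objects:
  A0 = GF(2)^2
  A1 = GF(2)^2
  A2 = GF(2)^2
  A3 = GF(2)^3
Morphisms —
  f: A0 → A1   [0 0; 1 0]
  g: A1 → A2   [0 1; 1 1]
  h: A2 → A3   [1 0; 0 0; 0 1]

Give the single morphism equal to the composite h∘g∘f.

Answer: [1 0; 0 0; 1 0]

Work:
  e0=⟨1,0⟩ f→⟨0,1⟩ g→⟨1,1⟩ h→⟨1,0,1⟩
  e1=⟨0,1⟩ f→⟨0,0⟩ g→⟨0,0⟩ h→⟨0,0,0⟩
result: [1 0; 0 0; 1 0]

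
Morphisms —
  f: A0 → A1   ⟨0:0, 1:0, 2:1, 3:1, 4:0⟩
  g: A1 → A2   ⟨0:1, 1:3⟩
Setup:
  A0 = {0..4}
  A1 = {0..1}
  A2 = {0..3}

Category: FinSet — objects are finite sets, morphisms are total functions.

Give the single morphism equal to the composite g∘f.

Answer: ⟨0:1, 1:1, 2:3, 3:3, 4:1⟩

Derivation:
  0 f→0 g→1
  1 f→0 g→1
  2 f→1 g→3
  3 f→1 g→3
  4 f→0 g→1
⟦path⟧: ⟨0:1, 1:1, 2:3, 3:3, 4:1⟩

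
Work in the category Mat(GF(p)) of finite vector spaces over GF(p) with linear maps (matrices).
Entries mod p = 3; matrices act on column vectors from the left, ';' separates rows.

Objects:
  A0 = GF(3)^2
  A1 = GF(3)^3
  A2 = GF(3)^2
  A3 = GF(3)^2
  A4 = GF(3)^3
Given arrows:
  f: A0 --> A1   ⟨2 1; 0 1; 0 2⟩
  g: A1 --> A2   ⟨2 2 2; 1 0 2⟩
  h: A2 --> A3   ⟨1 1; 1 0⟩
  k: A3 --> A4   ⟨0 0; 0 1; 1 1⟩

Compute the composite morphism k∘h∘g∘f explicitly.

Answer: ⟨0 0; 1 2; 1 0⟩

Work:
  e0=(1,0) f-->(2,0,0) g-->(1,2) h-->(0,1) k-->(0,1,1)
  e1=(0,1) f-->(1,1,2) g-->(2,2) h-->(1,2) k-->(0,2,0)
result: ⟨0 0; 1 2; 1 0⟩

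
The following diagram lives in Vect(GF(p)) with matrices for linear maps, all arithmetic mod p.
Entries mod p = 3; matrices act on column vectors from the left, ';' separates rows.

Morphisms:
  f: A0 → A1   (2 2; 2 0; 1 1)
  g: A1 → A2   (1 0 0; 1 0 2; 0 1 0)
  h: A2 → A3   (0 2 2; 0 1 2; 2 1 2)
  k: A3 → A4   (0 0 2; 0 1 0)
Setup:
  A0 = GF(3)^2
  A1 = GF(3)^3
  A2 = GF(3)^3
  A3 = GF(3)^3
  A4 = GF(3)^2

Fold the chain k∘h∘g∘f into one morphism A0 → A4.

Answer: (0 1; 2 1)

Trace:
  e0=⟨1,0⟩ f→⟨2,2,1⟩ g→⟨2,1,2⟩ h→⟨0,2,0⟩ k→⟨0,2⟩
  e1=⟨0,1⟩ f→⟨2,0,1⟩ g→⟨2,1,0⟩ h→⟨2,1,2⟩ k→⟨1,1⟩
composite: (0 1; 2 1)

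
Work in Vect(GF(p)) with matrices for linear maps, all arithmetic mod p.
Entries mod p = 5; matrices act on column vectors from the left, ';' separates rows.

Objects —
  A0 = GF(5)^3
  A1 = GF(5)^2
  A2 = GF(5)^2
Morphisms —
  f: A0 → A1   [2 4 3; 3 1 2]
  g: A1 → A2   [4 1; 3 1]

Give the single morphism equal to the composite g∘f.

  e0=(1,0,0) f→(2,3) g→(1,4)
  e1=(0,1,0) f→(4,1) g→(2,3)
  e2=(0,0,1) f→(3,2) g→(4,1)
composite: [1 2 4; 4 3 1]

Answer: [1 2 4; 4 3 1]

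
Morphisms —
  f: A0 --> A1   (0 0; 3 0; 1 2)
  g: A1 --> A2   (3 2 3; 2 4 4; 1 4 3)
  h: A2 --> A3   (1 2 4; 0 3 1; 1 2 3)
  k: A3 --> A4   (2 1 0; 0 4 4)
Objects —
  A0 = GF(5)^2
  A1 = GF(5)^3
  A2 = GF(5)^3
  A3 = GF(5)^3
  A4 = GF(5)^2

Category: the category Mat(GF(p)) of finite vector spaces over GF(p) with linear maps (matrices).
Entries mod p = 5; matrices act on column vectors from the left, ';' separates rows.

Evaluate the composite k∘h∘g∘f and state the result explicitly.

Answer: (0 2; 1 0)

Trace:
  e0=⟨1,0⟩ f-->⟨0,3,1⟩ g-->⟨4,1,0⟩ h-->⟨1,3,1⟩ k-->⟨0,1⟩
  e1=⟨0,1⟩ f-->⟨0,0,2⟩ g-->⟨1,3,1⟩ h-->⟨1,0,0⟩ k-->⟨2,0⟩
composite: (0 2; 1 0)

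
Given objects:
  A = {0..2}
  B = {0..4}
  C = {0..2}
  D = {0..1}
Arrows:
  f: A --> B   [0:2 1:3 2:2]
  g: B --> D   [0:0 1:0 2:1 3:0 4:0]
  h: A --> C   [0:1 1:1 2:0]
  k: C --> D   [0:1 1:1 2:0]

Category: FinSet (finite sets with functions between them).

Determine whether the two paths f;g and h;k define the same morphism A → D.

Answer: DOES NOT COMMUTE

Derivation:
Along f;g (path 1):
  0 f-->2 g-->1
  1 f-->3 g-->0
  2 f-->2 g-->1
  composite₁ = [0:1 1:0 2:1]
Along h;k (path 2):
  0 h-->1 k-->1
  1 h-->1 k-->1
  2 h-->0 k-->1
  composite₂ = [0:1 1:1 2:1]
Equal? NO — does not commute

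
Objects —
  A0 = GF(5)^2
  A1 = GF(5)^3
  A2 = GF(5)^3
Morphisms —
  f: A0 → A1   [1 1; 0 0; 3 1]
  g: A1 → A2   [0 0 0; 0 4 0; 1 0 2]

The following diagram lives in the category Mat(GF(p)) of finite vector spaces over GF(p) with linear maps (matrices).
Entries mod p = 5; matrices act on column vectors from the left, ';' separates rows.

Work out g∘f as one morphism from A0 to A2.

Answer: [0 0; 0 0; 2 3]

Derivation:
  e0=(1,0) f→(1,0,3) g→(0,0,2)
  e1=(0,1) f→(1,0,1) g→(0,0,3)
composite: [0 0; 0 0; 2 3]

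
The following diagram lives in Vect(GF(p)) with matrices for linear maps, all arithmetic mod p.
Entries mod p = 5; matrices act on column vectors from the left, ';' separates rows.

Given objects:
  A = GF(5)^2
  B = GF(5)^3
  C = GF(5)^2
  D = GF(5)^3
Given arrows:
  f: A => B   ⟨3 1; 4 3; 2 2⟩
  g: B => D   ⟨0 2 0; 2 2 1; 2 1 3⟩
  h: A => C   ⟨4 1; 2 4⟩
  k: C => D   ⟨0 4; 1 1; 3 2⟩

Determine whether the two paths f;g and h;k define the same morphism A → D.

1) trace f;g:
  e0=⟨1,0⟩ f=>⟨3,4,2⟩ g=>⟨3,1,1⟩
  e1=⟨0,1⟩ f=>⟨1,3,2⟩ g=>⟨1,0,1⟩
  result₁ = ⟨3 1; 1 0; 1 1⟩
2) trace h;k:
  e0=⟨1,0⟩ h=>⟨4,2⟩ k=>⟨3,1,1⟩
  e1=⟨0,1⟩ h=>⟨1,4⟩ k=>⟨1,0,1⟩
  result₂ = ⟨3 1; 1 0; 1 1⟩
Equal? same morphism ✓

Answer: COMMUTES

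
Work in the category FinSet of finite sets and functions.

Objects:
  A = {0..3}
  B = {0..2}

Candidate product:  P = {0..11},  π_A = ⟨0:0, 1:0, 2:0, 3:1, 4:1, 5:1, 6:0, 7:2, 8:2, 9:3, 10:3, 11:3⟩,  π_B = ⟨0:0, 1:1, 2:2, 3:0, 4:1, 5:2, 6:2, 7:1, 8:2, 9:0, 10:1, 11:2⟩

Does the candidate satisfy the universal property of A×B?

|A|·|B| = 4·3 = 12;  |P| = 12
Check the pairing map k ↦ (π_A(k), π_B(k)):
  0 : (0,0)
  1 : (0,1)
  2 : (0,2)
  3 : (1,0)
  4 : (1,1)
  5 : (1,2)
  6 : (0,2)  ✗ repeats pair of k=2
  7 : (2,1)
  8 : (2,2)
  9 : (3,0)
  10 : (3,1)
  11 : (3,2)
distinct pairs in image: 11 / 12 needed
  → (0,2) hit at k=2 and k=6

Answer: NOT A VALID PRODUCT — duplicate pair at indices 2,6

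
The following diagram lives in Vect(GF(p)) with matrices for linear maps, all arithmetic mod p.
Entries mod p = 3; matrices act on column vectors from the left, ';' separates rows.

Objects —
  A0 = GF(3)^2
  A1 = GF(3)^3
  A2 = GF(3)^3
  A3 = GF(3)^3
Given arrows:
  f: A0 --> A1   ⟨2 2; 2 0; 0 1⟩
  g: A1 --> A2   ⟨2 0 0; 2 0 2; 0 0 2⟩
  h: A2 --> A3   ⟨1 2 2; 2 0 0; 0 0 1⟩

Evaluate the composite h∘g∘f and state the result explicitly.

  e0=⟨1,0⟩ f-->⟨2,2,0⟩ g-->⟨1,1,0⟩ h-->⟨0,2,0⟩
  e1=⟨0,1⟩ f-->⟨2,0,1⟩ g-->⟨1,0,2⟩ h-->⟨2,2,2⟩
result: ⟨0 2; 2 2; 0 2⟩

Answer: ⟨0 2; 2 2; 0 2⟩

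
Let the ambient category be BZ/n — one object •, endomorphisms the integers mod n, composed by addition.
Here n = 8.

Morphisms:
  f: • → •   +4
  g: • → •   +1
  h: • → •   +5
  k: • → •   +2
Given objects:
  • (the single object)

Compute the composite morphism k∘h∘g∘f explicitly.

  0 +4≡4 +1≡5 +5≡2 +2≡4  (mod 8)
⟦path⟧: +4

Answer: +4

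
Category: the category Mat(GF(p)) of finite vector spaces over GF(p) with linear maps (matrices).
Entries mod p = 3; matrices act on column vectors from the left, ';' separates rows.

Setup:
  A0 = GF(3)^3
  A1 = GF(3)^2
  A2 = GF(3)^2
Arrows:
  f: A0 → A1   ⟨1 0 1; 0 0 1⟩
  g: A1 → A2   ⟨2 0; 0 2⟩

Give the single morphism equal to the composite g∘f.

Answer: ⟨2 0 2; 0 0 2⟩

Derivation:
  e0=[1,0,0] f→[1,0] g→[2,0]
  e1=[0,1,0] f→[0,0] g→[0,0]
  e2=[0,0,1] f→[1,1] g→[2,2]
result: ⟨2 0 2; 0 0 2⟩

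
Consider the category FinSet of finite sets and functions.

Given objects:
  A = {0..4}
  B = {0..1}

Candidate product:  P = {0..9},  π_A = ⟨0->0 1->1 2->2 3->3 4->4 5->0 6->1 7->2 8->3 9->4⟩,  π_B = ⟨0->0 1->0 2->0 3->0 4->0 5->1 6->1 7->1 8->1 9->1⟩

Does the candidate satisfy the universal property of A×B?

Answer: VALID PRODUCT

Trace:
|A|·|B| = 5·2 = 10;  |P| = 10
Check the pairing map k ↦ (π_A(k), π_B(k)):
  0 -> (0,0)
  1 -> (1,0)
  2 -> (2,0)
  3 -> (3,0)
  4 -> (4,0)
  5 -> (0,1)
  6 -> (1,1)
  7 -> (2,1)
  8 -> (3,1)
  9 -> (4,1)
distinct pairs in image: 10 / 10 needed
  → bijection onto A×B; projections well-typed.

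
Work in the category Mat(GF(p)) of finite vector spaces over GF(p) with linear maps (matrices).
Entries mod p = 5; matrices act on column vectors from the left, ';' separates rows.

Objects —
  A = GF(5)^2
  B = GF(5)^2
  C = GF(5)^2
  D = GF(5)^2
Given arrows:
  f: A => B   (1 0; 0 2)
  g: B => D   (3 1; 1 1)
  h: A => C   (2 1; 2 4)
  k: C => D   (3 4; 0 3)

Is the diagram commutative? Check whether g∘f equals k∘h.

1) trace f;g:
  e0=⟨1,0⟩ f=>⟨1,0⟩ g=>⟨3,1⟩
  e1=⟨0,1⟩ f=>⟨0,2⟩ g=>⟨2,2⟩
  result₁ = (3 2; 1 2)
2) trace h;k:
  e0=⟨1,0⟩ h=>⟨2,2⟩ k=>⟨4,1⟩
  e1=⟨0,1⟩ h=>⟨1,4⟩ k=>⟨4,2⟩
  result₂ = (4 4; 1 2)
Equal? NO — does not commute

Answer: DOES NOT COMMUTE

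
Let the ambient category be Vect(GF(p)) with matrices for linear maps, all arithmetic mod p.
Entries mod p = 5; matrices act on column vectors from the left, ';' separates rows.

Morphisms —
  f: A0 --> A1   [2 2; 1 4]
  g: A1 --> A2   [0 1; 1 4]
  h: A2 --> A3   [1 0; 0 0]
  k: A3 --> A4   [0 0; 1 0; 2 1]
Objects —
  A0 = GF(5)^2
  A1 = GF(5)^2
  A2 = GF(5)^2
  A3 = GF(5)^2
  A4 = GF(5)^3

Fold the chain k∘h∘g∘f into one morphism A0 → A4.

Answer: [0 0; 1 4; 2 3]

Derivation:
  e0=[1,0] f-->[2,1] g-->[1,1] h-->[1,0] k-->[0,1,2]
  e1=[0,1] f-->[2,4] g-->[4,3] h-->[4,0] k-->[0,4,3]
result: [0 0; 1 4; 2 3]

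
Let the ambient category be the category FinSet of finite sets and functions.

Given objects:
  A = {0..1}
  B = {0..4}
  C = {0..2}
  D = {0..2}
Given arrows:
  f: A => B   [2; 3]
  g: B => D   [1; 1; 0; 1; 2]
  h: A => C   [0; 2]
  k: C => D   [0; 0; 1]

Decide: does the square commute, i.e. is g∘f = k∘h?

Answer: COMMUTES

Work:
Path 1 = f;g:
  0 f=>2 g=>0
  1 f=>3 g=>1
  composite₁ = [0; 1]
Path 2 = h;k:
  0 h=>0 k=>0
  1 h=>2 k=>1
  composite₂ = [0; 1]
Equal? same morphism ✓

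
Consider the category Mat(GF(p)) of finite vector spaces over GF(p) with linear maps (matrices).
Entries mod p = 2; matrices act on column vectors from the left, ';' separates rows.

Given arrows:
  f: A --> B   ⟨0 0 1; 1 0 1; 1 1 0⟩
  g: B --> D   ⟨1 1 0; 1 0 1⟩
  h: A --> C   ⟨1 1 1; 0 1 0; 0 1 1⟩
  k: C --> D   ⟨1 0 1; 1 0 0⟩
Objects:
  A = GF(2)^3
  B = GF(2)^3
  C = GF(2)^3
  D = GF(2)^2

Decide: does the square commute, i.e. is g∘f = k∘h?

Answer: COMMUTES

Work:
1) trace f;g:
  e0=⟨1,0,0⟩ f-->⟨0,1,1⟩ g-->⟨1,1⟩
  e1=⟨0,1,0⟩ f-->⟨0,0,1⟩ g-->⟨0,1⟩
  e2=⟨0,0,1⟩ f-->⟨1,1,0⟩ g-->⟨0,1⟩
  composite₁ = ⟨1 0 0; 1 1 1⟩
2) trace h;k:
  e0=⟨1,0,0⟩ h-->⟨1,0,0⟩ k-->⟨1,1⟩
  e1=⟨0,1,0⟩ h-->⟨1,1,1⟩ k-->⟨0,1⟩
  e2=⟨0,0,1⟩ h-->⟨1,0,1⟩ k-->⟨0,1⟩
  composite₂ = ⟨1 0 0; 1 1 1⟩
Equal? equal; square commutes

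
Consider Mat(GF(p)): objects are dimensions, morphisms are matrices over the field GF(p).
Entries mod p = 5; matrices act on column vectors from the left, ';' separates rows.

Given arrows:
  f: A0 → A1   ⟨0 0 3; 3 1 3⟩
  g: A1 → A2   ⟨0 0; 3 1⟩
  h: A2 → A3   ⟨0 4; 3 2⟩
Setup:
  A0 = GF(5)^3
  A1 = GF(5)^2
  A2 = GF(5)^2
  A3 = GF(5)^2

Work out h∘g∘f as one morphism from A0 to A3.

Answer: ⟨2 4 3; 1 2 4⟩

Derivation:
  e0=(1,0,0) f→(0,3) g→(0,3) h→(2,1)
  e1=(0,1,0) f→(0,1) g→(0,1) h→(4,2)
  e2=(0,0,1) f→(3,3) g→(0,2) h→(3,4)
⟦path⟧: ⟨2 4 3; 1 2 4⟩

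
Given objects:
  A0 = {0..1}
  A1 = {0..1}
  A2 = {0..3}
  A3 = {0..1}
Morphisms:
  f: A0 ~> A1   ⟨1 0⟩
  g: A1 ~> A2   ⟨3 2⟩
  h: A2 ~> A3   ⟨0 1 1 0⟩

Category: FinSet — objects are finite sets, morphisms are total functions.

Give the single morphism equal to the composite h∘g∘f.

Answer: ⟨1 0⟩

Derivation:
  0 f~>1 g~>2 h~>1
  1 f~>0 g~>3 h~>0
composite: ⟨1 0⟩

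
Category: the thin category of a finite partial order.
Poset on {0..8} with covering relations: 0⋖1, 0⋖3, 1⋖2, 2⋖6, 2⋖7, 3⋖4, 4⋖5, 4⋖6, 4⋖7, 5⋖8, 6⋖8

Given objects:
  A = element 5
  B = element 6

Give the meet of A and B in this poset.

Common predecessors of 5,6: {0,3,4}
  0 ⊑ 4
  3 ⊑ 4
  4 ⊑ 4
glb = 4

Answer: A∧B = 4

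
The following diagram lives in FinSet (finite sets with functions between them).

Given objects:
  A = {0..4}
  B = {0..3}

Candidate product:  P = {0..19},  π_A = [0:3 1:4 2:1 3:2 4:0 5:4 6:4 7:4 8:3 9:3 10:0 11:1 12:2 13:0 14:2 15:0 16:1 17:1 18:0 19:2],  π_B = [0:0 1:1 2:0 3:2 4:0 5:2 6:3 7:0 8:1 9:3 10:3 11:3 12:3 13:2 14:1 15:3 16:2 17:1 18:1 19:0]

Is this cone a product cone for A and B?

|A|·|B| = 5·4 = 20;  |P| = 20
Check the pairing map k ↦ (π_A(k), π_B(k)):
  0 : (3,0)
  1 : (4,1)
  2 : (1,0)
  3 : (2,2)
  4 : (0,0)
  5 : (4,2)
  6 : (4,3)
  7 : (4,0)
  8 : (3,1)
  9 : (3,3)
  10 : (0,3)
  11 : (1,3)
  12 : (2,3)
  13 : (0,2)
  14 : (2,1)
  15 : (0,3)  ✗ repeats pair of k=10
  16 : (1,2)
  17 : (1,1)
  18 : (0,1)
  19 : (2,0)
distinct pairs in image: 19 / 20 needed
  → (0,3) hit at k=10 and k=15

Answer: NOT A VALID PRODUCT — duplicate pair at indices 10,15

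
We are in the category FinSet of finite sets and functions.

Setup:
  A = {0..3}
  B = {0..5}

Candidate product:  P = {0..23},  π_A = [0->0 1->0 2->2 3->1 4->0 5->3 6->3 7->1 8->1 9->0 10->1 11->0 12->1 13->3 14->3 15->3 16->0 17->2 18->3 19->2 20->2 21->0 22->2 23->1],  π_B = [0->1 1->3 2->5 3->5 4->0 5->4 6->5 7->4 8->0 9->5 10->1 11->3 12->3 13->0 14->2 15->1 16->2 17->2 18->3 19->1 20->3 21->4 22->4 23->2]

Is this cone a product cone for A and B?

|A|·|B| = 4·6 = 24;  |P| = 24
Check the pairing map k ↦ (π_A(k), π_B(k)):
  0 -> (0,1)
  1 -> (0,3)
  2 -> (2,5)
  3 -> (1,5)
  4 -> (0,0)
  5 -> (3,4)
  6 -> (3,5)
  7 -> (1,4)
  8 -> (1,0)
  9 -> (0,5)
  10 -> (1,1)
  11 -> (0,3)  ✗ repeats pair of k=1
  12 -> (1,3)
  13 -> (3,0)
  14 -> (3,2)
  15 -> (3,1)
  16 -> (0,2)
  17 -> (2,2)
  18 -> (3,3)
  19 -> (2,1)
  20 -> (2,3)
  21 -> (0,4)
  22 -> (2,4)
  23 -> (1,2)
distinct pairs in image: 23 / 24 needed
  → (0,3) hit at k=1 and k=11

Answer: NOT A VALID PRODUCT — duplicate pair at indices 1,11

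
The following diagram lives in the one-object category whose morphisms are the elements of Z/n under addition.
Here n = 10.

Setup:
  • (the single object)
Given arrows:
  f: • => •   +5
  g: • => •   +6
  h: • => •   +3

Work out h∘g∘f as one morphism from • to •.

Answer: +4

Trace:
  0 +5≡5 +6≡1 +3≡4  (mod 10)
⟦path⟧: +4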